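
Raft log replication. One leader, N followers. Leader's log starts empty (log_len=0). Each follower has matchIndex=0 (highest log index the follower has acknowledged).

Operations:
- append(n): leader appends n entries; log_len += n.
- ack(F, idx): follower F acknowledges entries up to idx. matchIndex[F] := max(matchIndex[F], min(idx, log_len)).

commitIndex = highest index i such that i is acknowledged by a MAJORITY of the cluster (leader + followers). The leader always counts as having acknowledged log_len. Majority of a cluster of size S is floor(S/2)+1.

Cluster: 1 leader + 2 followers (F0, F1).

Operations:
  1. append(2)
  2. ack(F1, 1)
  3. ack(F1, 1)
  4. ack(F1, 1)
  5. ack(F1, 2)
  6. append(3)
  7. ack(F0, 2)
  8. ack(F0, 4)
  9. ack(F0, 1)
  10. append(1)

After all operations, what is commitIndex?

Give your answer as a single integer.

Op 1: append 2 -> log_len=2
Op 2: F1 acks idx 1 -> match: F0=0 F1=1; commitIndex=1
Op 3: F1 acks idx 1 -> match: F0=0 F1=1; commitIndex=1
Op 4: F1 acks idx 1 -> match: F0=0 F1=1; commitIndex=1
Op 5: F1 acks idx 2 -> match: F0=0 F1=2; commitIndex=2
Op 6: append 3 -> log_len=5
Op 7: F0 acks idx 2 -> match: F0=2 F1=2; commitIndex=2
Op 8: F0 acks idx 4 -> match: F0=4 F1=2; commitIndex=4
Op 9: F0 acks idx 1 -> match: F0=4 F1=2; commitIndex=4
Op 10: append 1 -> log_len=6

Answer: 4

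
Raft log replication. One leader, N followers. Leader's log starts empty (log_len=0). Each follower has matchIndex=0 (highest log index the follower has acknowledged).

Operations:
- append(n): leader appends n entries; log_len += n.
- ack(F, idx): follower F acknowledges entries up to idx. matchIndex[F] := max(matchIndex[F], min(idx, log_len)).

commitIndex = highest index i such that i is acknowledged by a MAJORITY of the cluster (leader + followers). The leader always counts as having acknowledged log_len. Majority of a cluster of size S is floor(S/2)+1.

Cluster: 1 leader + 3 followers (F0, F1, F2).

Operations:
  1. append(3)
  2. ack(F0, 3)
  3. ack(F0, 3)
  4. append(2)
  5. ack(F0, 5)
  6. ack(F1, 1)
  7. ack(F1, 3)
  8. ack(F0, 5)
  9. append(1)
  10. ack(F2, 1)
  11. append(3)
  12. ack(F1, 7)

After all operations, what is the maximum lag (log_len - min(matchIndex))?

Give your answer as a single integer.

Answer: 8

Derivation:
Op 1: append 3 -> log_len=3
Op 2: F0 acks idx 3 -> match: F0=3 F1=0 F2=0; commitIndex=0
Op 3: F0 acks idx 3 -> match: F0=3 F1=0 F2=0; commitIndex=0
Op 4: append 2 -> log_len=5
Op 5: F0 acks idx 5 -> match: F0=5 F1=0 F2=0; commitIndex=0
Op 6: F1 acks idx 1 -> match: F0=5 F1=1 F2=0; commitIndex=1
Op 7: F1 acks idx 3 -> match: F0=5 F1=3 F2=0; commitIndex=3
Op 8: F0 acks idx 5 -> match: F0=5 F1=3 F2=0; commitIndex=3
Op 9: append 1 -> log_len=6
Op 10: F2 acks idx 1 -> match: F0=5 F1=3 F2=1; commitIndex=3
Op 11: append 3 -> log_len=9
Op 12: F1 acks idx 7 -> match: F0=5 F1=7 F2=1; commitIndex=5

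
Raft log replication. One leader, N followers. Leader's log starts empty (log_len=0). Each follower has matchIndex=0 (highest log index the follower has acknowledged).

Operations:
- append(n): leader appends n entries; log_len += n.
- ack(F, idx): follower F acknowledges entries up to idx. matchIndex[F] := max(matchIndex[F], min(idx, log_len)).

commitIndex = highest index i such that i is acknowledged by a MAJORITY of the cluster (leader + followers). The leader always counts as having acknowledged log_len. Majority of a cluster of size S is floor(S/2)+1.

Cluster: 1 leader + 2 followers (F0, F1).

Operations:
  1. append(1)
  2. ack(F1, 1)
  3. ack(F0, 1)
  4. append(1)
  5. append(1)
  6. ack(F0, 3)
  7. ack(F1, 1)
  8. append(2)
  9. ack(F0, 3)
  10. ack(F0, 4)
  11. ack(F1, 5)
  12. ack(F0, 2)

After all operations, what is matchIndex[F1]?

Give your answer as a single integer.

Answer: 5

Derivation:
Op 1: append 1 -> log_len=1
Op 2: F1 acks idx 1 -> match: F0=0 F1=1; commitIndex=1
Op 3: F0 acks idx 1 -> match: F0=1 F1=1; commitIndex=1
Op 4: append 1 -> log_len=2
Op 5: append 1 -> log_len=3
Op 6: F0 acks idx 3 -> match: F0=3 F1=1; commitIndex=3
Op 7: F1 acks idx 1 -> match: F0=3 F1=1; commitIndex=3
Op 8: append 2 -> log_len=5
Op 9: F0 acks idx 3 -> match: F0=3 F1=1; commitIndex=3
Op 10: F0 acks idx 4 -> match: F0=4 F1=1; commitIndex=4
Op 11: F1 acks idx 5 -> match: F0=4 F1=5; commitIndex=5
Op 12: F0 acks idx 2 -> match: F0=4 F1=5; commitIndex=5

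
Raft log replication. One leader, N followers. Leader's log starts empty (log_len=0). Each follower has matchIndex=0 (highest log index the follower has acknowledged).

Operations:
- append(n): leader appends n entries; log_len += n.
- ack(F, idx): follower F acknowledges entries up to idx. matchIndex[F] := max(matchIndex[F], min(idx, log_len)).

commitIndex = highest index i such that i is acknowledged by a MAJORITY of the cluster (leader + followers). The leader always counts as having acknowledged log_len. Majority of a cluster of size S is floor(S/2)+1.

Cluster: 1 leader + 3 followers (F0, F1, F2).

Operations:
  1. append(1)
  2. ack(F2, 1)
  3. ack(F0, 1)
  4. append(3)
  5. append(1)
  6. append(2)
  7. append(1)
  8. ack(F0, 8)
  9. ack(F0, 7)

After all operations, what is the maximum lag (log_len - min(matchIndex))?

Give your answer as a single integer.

Op 1: append 1 -> log_len=1
Op 2: F2 acks idx 1 -> match: F0=0 F1=0 F2=1; commitIndex=0
Op 3: F0 acks idx 1 -> match: F0=1 F1=0 F2=1; commitIndex=1
Op 4: append 3 -> log_len=4
Op 5: append 1 -> log_len=5
Op 6: append 2 -> log_len=7
Op 7: append 1 -> log_len=8
Op 8: F0 acks idx 8 -> match: F0=8 F1=0 F2=1; commitIndex=1
Op 9: F0 acks idx 7 -> match: F0=8 F1=0 F2=1; commitIndex=1

Answer: 8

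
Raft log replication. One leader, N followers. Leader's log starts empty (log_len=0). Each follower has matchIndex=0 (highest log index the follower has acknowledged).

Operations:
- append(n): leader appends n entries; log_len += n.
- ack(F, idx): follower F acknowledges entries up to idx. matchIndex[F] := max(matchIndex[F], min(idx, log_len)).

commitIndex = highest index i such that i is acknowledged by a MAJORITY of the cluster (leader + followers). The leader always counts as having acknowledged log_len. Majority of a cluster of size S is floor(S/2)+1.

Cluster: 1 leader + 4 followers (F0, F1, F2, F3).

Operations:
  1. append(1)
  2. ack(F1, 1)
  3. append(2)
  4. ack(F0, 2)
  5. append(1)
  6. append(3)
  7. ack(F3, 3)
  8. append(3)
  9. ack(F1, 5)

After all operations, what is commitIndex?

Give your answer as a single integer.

Op 1: append 1 -> log_len=1
Op 2: F1 acks idx 1 -> match: F0=0 F1=1 F2=0 F3=0; commitIndex=0
Op 3: append 2 -> log_len=3
Op 4: F0 acks idx 2 -> match: F0=2 F1=1 F2=0 F3=0; commitIndex=1
Op 5: append 1 -> log_len=4
Op 6: append 3 -> log_len=7
Op 7: F3 acks idx 3 -> match: F0=2 F1=1 F2=0 F3=3; commitIndex=2
Op 8: append 3 -> log_len=10
Op 9: F1 acks idx 5 -> match: F0=2 F1=5 F2=0 F3=3; commitIndex=3

Answer: 3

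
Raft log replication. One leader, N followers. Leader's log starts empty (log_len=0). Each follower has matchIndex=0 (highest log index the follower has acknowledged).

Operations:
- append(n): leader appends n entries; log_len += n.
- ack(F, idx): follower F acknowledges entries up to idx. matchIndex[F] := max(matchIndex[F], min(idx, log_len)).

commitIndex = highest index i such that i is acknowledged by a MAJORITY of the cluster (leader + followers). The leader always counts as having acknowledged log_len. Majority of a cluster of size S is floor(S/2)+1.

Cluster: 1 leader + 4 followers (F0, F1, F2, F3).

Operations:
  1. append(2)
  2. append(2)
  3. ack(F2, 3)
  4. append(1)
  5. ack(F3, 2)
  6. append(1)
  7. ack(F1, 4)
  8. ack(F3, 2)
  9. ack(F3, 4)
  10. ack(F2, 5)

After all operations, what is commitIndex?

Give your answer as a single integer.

Op 1: append 2 -> log_len=2
Op 2: append 2 -> log_len=4
Op 3: F2 acks idx 3 -> match: F0=0 F1=0 F2=3 F3=0; commitIndex=0
Op 4: append 1 -> log_len=5
Op 5: F3 acks idx 2 -> match: F0=0 F1=0 F2=3 F3=2; commitIndex=2
Op 6: append 1 -> log_len=6
Op 7: F1 acks idx 4 -> match: F0=0 F1=4 F2=3 F3=2; commitIndex=3
Op 8: F3 acks idx 2 -> match: F0=0 F1=4 F2=3 F3=2; commitIndex=3
Op 9: F3 acks idx 4 -> match: F0=0 F1=4 F2=3 F3=4; commitIndex=4
Op 10: F2 acks idx 5 -> match: F0=0 F1=4 F2=5 F3=4; commitIndex=4

Answer: 4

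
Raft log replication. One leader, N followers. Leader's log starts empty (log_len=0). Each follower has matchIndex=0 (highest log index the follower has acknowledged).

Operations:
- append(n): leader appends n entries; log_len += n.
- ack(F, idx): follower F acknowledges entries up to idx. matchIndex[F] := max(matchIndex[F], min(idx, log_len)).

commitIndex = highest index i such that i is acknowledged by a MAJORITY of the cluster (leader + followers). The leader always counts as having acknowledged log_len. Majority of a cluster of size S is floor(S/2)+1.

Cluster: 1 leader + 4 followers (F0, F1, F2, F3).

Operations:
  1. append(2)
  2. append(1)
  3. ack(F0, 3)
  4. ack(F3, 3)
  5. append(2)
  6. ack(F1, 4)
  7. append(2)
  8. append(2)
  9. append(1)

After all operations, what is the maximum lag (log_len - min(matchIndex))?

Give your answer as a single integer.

Answer: 10

Derivation:
Op 1: append 2 -> log_len=2
Op 2: append 1 -> log_len=3
Op 3: F0 acks idx 3 -> match: F0=3 F1=0 F2=0 F3=0; commitIndex=0
Op 4: F3 acks idx 3 -> match: F0=3 F1=0 F2=0 F3=3; commitIndex=3
Op 5: append 2 -> log_len=5
Op 6: F1 acks idx 4 -> match: F0=3 F1=4 F2=0 F3=3; commitIndex=3
Op 7: append 2 -> log_len=7
Op 8: append 2 -> log_len=9
Op 9: append 1 -> log_len=10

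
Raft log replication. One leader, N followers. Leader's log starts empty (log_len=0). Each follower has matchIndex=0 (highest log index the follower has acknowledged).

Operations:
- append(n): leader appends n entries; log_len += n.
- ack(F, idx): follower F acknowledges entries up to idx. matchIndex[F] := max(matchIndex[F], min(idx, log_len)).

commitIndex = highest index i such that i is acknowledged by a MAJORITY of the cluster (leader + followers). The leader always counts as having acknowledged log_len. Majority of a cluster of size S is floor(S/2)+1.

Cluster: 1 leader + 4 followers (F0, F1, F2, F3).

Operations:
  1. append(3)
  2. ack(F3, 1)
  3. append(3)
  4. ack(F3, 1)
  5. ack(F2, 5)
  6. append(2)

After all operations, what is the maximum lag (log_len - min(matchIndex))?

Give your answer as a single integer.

Op 1: append 3 -> log_len=3
Op 2: F3 acks idx 1 -> match: F0=0 F1=0 F2=0 F3=1; commitIndex=0
Op 3: append 3 -> log_len=6
Op 4: F3 acks idx 1 -> match: F0=0 F1=0 F2=0 F3=1; commitIndex=0
Op 5: F2 acks idx 5 -> match: F0=0 F1=0 F2=5 F3=1; commitIndex=1
Op 6: append 2 -> log_len=8

Answer: 8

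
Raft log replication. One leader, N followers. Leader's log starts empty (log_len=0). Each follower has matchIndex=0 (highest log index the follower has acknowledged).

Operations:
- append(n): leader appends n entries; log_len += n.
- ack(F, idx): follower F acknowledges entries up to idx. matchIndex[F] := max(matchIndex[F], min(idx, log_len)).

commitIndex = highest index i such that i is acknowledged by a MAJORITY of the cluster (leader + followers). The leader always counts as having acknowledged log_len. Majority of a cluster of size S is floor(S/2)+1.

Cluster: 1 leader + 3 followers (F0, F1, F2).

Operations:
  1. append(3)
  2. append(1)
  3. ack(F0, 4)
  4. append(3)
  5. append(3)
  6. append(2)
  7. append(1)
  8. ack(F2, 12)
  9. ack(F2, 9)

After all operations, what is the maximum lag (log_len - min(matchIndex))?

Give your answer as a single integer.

Op 1: append 3 -> log_len=3
Op 2: append 1 -> log_len=4
Op 3: F0 acks idx 4 -> match: F0=4 F1=0 F2=0; commitIndex=0
Op 4: append 3 -> log_len=7
Op 5: append 3 -> log_len=10
Op 6: append 2 -> log_len=12
Op 7: append 1 -> log_len=13
Op 8: F2 acks idx 12 -> match: F0=4 F1=0 F2=12; commitIndex=4
Op 9: F2 acks idx 9 -> match: F0=4 F1=0 F2=12; commitIndex=4

Answer: 13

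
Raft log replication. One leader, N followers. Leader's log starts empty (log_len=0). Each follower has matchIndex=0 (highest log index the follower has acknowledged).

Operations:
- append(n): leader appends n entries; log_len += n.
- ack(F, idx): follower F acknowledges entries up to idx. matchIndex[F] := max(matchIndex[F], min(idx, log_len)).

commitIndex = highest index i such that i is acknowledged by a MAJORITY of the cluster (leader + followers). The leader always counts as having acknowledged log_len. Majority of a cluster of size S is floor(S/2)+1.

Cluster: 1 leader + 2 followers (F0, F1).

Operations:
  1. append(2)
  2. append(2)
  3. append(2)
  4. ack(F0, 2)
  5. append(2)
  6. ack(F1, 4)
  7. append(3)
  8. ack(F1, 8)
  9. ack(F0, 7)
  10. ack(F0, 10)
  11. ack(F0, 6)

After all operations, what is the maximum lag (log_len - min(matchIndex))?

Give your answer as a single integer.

Op 1: append 2 -> log_len=2
Op 2: append 2 -> log_len=4
Op 3: append 2 -> log_len=6
Op 4: F0 acks idx 2 -> match: F0=2 F1=0; commitIndex=2
Op 5: append 2 -> log_len=8
Op 6: F1 acks idx 4 -> match: F0=2 F1=4; commitIndex=4
Op 7: append 3 -> log_len=11
Op 8: F1 acks idx 8 -> match: F0=2 F1=8; commitIndex=8
Op 9: F0 acks idx 7 -> match: F0=7 F1=8; commitIndex=8
Op 10: F0 acks idx 10 -> match: F0=10 F1=8; commitIndex=10
Op 11: F0 acks idx 6 -> match: F0=10 F1=8; commitIndex=10

Answer: 3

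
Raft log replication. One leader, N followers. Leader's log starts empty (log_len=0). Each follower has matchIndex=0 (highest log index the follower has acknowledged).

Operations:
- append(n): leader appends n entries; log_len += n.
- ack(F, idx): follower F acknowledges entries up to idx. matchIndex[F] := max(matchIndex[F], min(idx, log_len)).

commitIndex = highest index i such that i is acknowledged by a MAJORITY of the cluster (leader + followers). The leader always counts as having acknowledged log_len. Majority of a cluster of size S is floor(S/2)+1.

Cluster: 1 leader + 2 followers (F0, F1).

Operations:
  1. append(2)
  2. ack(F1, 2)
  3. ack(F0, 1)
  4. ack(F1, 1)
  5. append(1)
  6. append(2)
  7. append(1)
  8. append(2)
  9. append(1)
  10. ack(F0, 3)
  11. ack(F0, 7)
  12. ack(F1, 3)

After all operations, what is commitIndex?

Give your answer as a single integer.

Answer: 7

Derivation:
Op 1: append 2 -> log_len=2
Op 2: F1 acks idx 2 -> match: F0=0 F1=2; commitIndex=2
Op 3: F0 acks idx 1 -> match: F0=1 F1=2; commitIndex=2
Op 4: F1 acks idx 1 -> match: F0=1 F1=2; commitIndex=2
Op 5: append 1 -> log_len=3
Op 6: append 2 -> log_len=5
Op 7: append 1 -> log_len=6
Op 8: append 2 -> log_len=8
Op 9: append 1 -> log_len=9
Op 10: F0 acks idx 3 -> match: F0=3 F1=2; commitIndex=3
Op 11: F0 acks idx 7 -> match: F0=7 F1=2; commitIndex=7
Op 12: F1 acks idx 3 -> match: F0=7 F1=3; commitIndex=7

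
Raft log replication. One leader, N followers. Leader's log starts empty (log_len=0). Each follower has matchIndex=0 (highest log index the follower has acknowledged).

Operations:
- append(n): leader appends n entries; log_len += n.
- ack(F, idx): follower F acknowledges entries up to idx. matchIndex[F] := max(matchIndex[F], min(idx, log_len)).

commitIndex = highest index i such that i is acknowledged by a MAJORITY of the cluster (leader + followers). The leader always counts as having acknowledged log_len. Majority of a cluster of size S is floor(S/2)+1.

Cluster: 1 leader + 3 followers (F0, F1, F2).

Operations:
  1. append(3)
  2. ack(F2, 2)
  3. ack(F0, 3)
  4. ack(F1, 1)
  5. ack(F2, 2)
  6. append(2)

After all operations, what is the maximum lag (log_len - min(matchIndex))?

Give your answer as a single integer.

Answer: 4

Derivation:
Op 1: append 3 -> log_len=3
Op 2: F2 acks idx 2 -> match: F0=0 F1=0 F2=2; commitIndex=0
Op 3: F0 acks idx 3 -> match: F0=3 F1=0 F2=2; commitIndex=2
Op 4: F1 acks idx 1 -> match: F0=3 F1=1 F2=2; commitIndex=2
Op 5: F2 acks idx 2 -> match: F0=3 F1=1 F2=2; commitIndex=2
Op 6: append 2 -> log_len=5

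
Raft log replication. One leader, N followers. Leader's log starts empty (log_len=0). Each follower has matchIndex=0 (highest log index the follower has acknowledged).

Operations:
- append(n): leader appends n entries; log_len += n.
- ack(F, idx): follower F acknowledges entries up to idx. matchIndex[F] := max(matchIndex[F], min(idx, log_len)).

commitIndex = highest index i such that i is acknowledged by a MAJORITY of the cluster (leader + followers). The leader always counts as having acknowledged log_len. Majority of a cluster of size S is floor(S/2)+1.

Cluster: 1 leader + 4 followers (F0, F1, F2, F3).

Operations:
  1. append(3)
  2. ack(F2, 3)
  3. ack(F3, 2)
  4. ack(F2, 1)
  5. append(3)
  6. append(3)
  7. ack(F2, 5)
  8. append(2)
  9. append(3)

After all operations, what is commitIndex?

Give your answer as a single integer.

Answer: 2

Derivation:
Op 1: append 3 -> log_len=3
Op 2: F2 acks idx 3 -> match: F0=0 F1=0 F2=3 F3=0; commitIndex=0
Op 3: F3 acks idx 2 -> match: F0=0 F1=0 F2=3 F3=2; commitIndex=2
Op 4: F2 acks idx 1 -> match: F0=0 F1=0 F2=3 F3=2; commitIndex=2
Op 5: append 3 -> log_len=6
Op 6: append 3 -> log_len=9
Op 7: F2 acks idx 5 -> match: F0=0 F1=0 F2=5 F3=2; commitIndex=2
Op 8: append 2 -> log_len=11
Op 9: append 3 -> log_len=14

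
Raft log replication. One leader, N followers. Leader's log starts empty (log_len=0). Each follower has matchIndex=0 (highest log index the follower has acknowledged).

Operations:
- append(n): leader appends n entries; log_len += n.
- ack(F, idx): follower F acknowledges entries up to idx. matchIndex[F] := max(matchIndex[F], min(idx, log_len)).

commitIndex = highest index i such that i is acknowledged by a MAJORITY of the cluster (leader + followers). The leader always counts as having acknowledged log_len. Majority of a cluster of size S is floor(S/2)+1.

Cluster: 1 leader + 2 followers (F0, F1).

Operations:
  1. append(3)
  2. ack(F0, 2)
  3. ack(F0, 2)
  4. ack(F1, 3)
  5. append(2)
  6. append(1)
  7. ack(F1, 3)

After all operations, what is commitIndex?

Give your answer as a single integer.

Answer: 3

Derivation:
Op 1: append 3 -> log_len=3
Op 2: F0 acks idx 2 -> match: F0=2 F1=0; commitIndex=2
Op 3: F0 acks idx 2 -> match: F0=2 F1=0; commitIndex=2
Op 4: F1 acks idx 3 -> match: F0=2 F1=3; commitIndex=3
Op 5: append 2 -> log_len=5
Op 6: append 1 -> log_len=6
Op 7: F1 acks idx 3 -> match: F0=2 F1=3; commitIndex=3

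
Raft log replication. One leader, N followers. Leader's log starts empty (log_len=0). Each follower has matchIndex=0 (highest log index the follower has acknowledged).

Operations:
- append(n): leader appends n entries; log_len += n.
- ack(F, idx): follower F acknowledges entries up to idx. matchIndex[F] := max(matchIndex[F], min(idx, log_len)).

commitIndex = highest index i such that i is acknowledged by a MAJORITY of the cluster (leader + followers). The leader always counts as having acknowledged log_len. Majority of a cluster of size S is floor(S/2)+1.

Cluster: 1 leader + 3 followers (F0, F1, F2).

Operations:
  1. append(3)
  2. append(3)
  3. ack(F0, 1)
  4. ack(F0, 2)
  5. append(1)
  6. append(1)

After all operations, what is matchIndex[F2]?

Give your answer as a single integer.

Answer: 0

Derivation:
Op 1: append 3 -> log_len=3
Op 2: append 3 -> log_len=6
Op 3: F0 acks idx 1 -> match: F0=1 F1=0 F2=0; commitIndex=0
Op 4: F0 acks idx 2 -> match: F0=2 F1=0 F2=0; commitIndex=0
Op 5: append 1 -> log_len=7
Op 6: append 1 -> log_len=8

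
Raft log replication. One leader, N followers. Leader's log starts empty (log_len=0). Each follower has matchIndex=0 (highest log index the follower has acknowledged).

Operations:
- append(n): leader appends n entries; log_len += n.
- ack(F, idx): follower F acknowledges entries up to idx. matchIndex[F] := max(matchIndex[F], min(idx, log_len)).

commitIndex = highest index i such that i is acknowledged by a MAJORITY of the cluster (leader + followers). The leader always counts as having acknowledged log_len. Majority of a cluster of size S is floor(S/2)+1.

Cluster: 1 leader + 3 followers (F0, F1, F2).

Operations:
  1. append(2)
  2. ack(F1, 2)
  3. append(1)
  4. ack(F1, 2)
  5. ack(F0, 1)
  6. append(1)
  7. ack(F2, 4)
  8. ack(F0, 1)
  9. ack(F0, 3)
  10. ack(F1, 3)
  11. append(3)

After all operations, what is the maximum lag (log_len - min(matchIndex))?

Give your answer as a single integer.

Answer: 4

Derivation:
Op 1: append 2 -> log_len=2
Op 2: F1 acks idx 2 -> match: F0=0 F1=2 F2=0; commitIndex=0
Op 3: append 1 -> log_len=3
Op 4: F1 acks idx 2 -> match: F0=0 F1=2 F2=0; commitIndex=0
Op 5: F0 acks idx 1 -> match: F0=1 F1=2 F2=0; commitIndex=1
Op 6: append 1 -> log_len=4
Op 7: F2 acks idx 4 -> match: F0=1 F1=2 F2=4; commitIndex=2
Op 8: F0 acks idx 1 -> match: F0=1 F1=2 F2=4; commitIndex=2
Op 9: F0 acks idx 3 -> match: F0=3 F1=2 F2=4; commitIndex=3
Op 10: F1 acks idx 3 -> match: F0=3 F1=3 F2=4; commitIndex=3
Op 11: append 3 -> log_len=7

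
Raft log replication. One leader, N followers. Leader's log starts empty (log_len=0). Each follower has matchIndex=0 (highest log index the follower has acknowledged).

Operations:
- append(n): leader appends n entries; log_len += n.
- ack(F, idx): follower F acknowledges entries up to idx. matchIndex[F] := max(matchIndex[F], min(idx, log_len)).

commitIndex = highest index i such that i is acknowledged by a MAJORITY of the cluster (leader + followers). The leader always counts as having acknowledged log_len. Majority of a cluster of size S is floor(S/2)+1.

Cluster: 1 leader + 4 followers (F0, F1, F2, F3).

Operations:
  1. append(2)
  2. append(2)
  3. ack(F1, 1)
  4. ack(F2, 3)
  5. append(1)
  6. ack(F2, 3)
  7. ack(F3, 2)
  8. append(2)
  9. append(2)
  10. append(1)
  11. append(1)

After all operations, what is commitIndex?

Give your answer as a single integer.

Answer: 2

Derivation:
Op 1: append 2 -> log_len=2
Op 2: append 2 -> log_len=4
Op 3: F1 acks idx 1 -> match: F0=0 F1=1 F2=0 F3=0; commitIndex=0
Op 4: F2 acks idx 3 -> match: F0=0 F1=1 F2=3 F3=0; commitIndex=1
Op 5: append 1 -> log_len=5
Op 6: F2 acks idx 3 -> match: F0=0 F1=1 F2=3 F3=0; commitIndex=1
Op 7: F3 acks idx 2 -> match: F0=0 F1=1 F2=3 F3=2; commitIndex=2
Op 8: append 2 -> log_len=7
Op 9: append 2 -> log_len=9
Op 10: append 1 -> log_len=10
Op 11: append 1 -> log_len=11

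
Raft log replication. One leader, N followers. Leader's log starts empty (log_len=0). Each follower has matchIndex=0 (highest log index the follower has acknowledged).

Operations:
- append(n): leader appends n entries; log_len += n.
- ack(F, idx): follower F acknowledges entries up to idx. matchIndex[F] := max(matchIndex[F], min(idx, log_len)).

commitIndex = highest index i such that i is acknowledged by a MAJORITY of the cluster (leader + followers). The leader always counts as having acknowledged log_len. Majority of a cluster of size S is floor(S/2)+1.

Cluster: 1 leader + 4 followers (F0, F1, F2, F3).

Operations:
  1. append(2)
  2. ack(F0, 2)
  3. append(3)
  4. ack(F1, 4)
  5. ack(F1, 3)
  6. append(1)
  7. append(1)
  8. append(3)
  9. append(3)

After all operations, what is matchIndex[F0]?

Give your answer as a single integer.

Op 1: append 2 -> log_len=2
Op 2: F0 acks idx 2 -> match: F0=2 F1=0 F2=0 F3=0; commitIndex=0
Op 3: append 3 -> log_len=5
Op 4: F1 acks idx 4 -> match: F0=2 F1=4 F2=0 F3=0; commitIndex=2
Op 5: F1 acks idx 3 -> match: F0=2 F1=4 F2=0 F3=0; commitIndex=2
Op 6: append 1 -> log_len=6
Op 7: append 1 -> log_len=7
Op 8: append 3 -> log_len=10
Op 9: append 3 -> log_len=13

Answer: 2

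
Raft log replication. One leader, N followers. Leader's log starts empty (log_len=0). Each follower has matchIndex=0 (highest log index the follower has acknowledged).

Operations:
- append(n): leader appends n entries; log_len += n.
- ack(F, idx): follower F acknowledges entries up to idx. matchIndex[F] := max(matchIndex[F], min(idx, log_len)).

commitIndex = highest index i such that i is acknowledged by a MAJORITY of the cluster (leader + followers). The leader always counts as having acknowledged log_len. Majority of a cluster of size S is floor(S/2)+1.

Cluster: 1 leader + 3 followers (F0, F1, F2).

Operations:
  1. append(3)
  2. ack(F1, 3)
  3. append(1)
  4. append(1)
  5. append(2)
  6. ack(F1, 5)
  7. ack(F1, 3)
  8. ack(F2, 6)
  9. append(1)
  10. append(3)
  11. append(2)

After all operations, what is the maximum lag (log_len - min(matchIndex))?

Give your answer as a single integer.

Op 1: append 3 -> log_len=3
Op 2: F1 acks idx 3 -> match: F0=0 F1=3 F2=0; commitIndex=0
Op 3: append 1 -> log_len=4
Op 4: append 1 -> log_len=5
Op 5: append 2 -> log_len=7
Op 6: F1 acks idx 5 -> match: F0=0 F1=5 F2=0; commitIndex=0
Op 7: F1 acks idx 3 -> match: F0=0 F1=5 F2=0; commitIndex=0
Op 8: F2 acks idx 6 -> match: F0=0 F1=5 F2=6; commitIndex=5
Op 9: append 1 -> log_len=8
Op 10: append 3 -> log_len=11
Op 11: append 2 -> log_len=13

Answer: 13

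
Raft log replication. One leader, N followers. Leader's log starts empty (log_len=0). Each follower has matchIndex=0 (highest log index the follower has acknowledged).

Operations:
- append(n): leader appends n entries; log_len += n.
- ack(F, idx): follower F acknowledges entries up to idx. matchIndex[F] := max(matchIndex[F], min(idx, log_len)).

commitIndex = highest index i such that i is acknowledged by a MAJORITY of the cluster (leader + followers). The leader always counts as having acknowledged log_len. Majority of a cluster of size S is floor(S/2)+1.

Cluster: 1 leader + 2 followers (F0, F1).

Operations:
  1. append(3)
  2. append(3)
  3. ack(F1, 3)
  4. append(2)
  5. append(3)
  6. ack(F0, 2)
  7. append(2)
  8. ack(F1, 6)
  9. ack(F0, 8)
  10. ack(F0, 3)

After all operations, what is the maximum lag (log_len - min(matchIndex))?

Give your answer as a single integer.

Answer: 7

Derivation:
Op 1: append 3 -> log_len=3
Op 2: append 3 -> log_len=6
Op 3: F1 acks idx 3 -> match: F0=0 F1=3; commitIndex=3
Op 4: append 2 -> log_len=8
Op 5: append 3 -> log_len=11
Op 6: F0 acks idx 2 -> match: F0=2 F1=3; commitIndex=3
Op 7: append 2 -> log_len=13
Op 8: F1 acks idx 6 -> match: F0=2 F1=6; commitIndex=6
Op 9: F0 acks idx 8 -> match: F0=8 F1=6; commitIndex=8
Op 10: F0 acks idx 3 -> match: F0=8 F1=6; commitIndex=8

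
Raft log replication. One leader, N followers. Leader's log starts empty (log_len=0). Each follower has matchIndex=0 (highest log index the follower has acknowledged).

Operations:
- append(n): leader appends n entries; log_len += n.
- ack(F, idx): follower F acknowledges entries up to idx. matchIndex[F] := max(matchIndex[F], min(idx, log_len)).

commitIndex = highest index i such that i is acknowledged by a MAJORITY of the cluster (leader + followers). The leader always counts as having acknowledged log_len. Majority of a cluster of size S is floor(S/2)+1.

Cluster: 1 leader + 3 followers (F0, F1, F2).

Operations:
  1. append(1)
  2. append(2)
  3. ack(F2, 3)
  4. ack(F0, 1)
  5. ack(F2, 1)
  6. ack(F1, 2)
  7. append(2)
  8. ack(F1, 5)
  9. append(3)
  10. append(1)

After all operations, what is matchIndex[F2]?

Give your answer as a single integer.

Answer: 3

Derivation:
Op 1: append 1 -> log_len=1
Op 2: append 2 -> log_len=3
Op 3: F2 acks idx 3 -> match: F0=0 F1=0 F2=3; commitIndex=0
Op 4: F0 acks idx 1 -> match: F0=1 F1=0 F2=3; commitIndex=1
Op 5: F2 acks idx 1 -> match: F0=1 F1=0 F2=3; commitIndex=1
Op 6: F1 acks idx 2 -> match: F0=1 F1=2 F2=3; commitIndex=2
Op 7: append 2 -> log_len=5
Op 8: F1 acks idx 5 -> match: F0=1 F1=5 F2=3; commitIndex=3
Op 9: append 3 -> log_len=8
Op 10: append 1 -> log_len=9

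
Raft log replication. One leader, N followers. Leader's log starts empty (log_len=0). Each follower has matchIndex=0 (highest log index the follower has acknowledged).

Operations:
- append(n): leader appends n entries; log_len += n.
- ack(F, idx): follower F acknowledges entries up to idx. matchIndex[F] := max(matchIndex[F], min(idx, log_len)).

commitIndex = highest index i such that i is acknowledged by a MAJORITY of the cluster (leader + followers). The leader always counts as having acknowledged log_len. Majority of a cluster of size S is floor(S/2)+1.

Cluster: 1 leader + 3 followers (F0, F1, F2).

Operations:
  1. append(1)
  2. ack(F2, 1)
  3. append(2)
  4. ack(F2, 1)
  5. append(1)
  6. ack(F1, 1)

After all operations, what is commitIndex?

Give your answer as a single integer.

Op 1: append 1 -> log_len=1
Op 2: F2 acks idx 1 -> match: F0=0 F1=0 F2=1; commitIndex=0
Op 3: append 2 -> log_len=3
Op 4: F2 acks idx 1 -> match: F0=0 F1=0 F2=1; commitIndex=0
Op 5: append 1 -> log_len=4
Op 6: F1 acks idx 1 -> match: F0=0 F1=1 F2=1; commitIndex=1

Answer: 1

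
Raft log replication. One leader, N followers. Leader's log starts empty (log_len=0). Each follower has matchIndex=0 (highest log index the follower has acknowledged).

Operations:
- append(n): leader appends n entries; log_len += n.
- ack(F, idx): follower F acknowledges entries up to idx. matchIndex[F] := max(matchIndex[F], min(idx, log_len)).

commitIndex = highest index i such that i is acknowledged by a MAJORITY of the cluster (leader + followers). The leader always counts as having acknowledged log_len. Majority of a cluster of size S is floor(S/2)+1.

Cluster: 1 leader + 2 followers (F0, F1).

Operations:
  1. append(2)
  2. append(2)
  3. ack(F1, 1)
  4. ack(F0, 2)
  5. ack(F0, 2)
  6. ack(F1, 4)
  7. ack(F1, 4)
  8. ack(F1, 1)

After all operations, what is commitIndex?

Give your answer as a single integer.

Answer: 4

Derivation:
Op 1: append 2 -> log_len=2
Op 2: append 2 -> log_len=4
Op 3: F1 acks idx 1 -> match: F0=0 F1=1; commitIndex=1
Op 4: F0 acks idx 2 -> match: F0=2 F1=1; commitIndex=2
Op 5: F0 acks idx 2 -> match: F0=2 F1=1; commitIndex=2
Op 6: F1 acks idx 4 -> match: F0=2 F1=4; commitIndex=4
Op 7: F1 acks idx 4 -> match: F0=2 F1=4; commitIndex=4
Op 8: F1 acks idx 1 -> match: F0=2 F1=4; commitIndex=4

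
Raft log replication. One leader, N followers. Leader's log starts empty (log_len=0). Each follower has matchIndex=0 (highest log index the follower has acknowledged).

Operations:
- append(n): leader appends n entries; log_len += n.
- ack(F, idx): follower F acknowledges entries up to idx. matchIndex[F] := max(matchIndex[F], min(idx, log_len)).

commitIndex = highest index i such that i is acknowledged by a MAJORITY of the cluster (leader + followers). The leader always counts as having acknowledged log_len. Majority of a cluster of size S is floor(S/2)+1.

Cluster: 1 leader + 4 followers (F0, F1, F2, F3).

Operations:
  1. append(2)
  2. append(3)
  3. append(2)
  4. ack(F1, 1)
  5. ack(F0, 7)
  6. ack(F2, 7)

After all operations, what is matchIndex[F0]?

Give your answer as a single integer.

Op 1: append 2 -> log_len=2
Op 2: append 3 -> log_len=5
Op 3: append 2 -> log_len=7
Op 4: F1 acks idx 1 -> match: F0=0 F1=1 F2=0 F3=0; commitIndex=0
Op 5: F0 acks idx 7 -> match: F0=7 F1=1 F2=0 F3=0; commitIndex=1
Op 6: F2 acks idx 7 -> match: F0=7 F1=1 F2=7 F3=0; commitIndex=7

Answer: 7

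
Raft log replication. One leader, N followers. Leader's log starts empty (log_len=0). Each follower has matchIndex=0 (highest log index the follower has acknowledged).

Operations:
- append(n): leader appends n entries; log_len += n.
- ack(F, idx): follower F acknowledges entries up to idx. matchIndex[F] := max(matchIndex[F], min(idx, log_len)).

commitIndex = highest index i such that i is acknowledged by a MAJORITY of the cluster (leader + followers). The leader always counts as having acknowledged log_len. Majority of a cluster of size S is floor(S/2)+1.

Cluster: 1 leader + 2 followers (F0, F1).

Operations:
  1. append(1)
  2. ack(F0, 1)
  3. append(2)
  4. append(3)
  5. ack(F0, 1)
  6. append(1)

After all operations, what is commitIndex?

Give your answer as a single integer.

Op 1: append 1 -> log_len=1
Op 2: F0 acks idx 1 -> match: F0=1 F1=0; commitIndex=1
Op 3: append 2 -> log_len=3
Op 4: append 3 -> log_len=6
Op 5: F0 acks idx 1 -> match: F0=1 F1=0; commitIndex=1
Op 6: append 1 -> log_len=7

Answer: 1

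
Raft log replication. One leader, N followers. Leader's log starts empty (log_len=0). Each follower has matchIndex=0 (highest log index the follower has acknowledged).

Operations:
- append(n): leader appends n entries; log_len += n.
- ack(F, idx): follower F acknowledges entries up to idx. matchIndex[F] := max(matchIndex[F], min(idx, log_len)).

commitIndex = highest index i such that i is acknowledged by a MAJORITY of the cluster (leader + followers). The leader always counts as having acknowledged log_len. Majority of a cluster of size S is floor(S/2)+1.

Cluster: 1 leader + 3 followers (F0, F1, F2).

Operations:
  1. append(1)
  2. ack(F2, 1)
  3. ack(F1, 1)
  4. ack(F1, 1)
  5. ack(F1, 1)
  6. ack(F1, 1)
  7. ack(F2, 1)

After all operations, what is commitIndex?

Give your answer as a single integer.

Answer: 1

Derivation:
Op 1: append 1 -> log_len=1
Op 2: F2 acks idx 1 -> match: F0=0 F1=0 F2=1; commitIndex=0
Op 3: F1 acks idx 1 -> match: F0=0 F1=1 F2=1; commitIndex=1
Op 4: F1 acks idx 1 -> match: F0=0 F1=1 F2=1; commitIndex=1
Op 5: F1 acks idx 1 -> match: F0=0 F1=1 F2=1; commitIndex=1
Op 6: F1 acks idx 1 -> match: F0=0 F1=1 F2=1; commitIndex=1
Op 7: F2 acks idx 1 -> match: F0=0 F1=1 F2=1; commitIndex=1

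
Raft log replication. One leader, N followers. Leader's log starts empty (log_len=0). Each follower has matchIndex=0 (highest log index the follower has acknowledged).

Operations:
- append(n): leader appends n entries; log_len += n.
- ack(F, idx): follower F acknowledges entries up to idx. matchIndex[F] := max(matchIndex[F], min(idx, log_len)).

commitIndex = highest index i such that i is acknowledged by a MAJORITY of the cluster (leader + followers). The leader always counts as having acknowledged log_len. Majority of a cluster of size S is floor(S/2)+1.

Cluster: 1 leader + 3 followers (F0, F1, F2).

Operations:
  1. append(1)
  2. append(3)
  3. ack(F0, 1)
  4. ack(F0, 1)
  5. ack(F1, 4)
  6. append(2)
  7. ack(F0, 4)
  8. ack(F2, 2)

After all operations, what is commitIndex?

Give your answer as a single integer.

Op 1: append 1 -> log_len=1
Op 2: append 3 -> log_len=4
Op 3: F0 acks idx 1 -> match: F0=1 F1=0 F2=0; commitIndex=0
Op 4: F0 acks idx 1 -> match: F0=1 F1=0 F2=0; commitIndex=0
Op 5: F1 acks idx 4 -> match: F0=1 F1=4 F2=0; commitIndex=1
Op 6: append 2 -> log_len=6
Op 7: F0 acks idx 4 -> match: F0=4 F1=4 F2=0; commitIndex=4
Op 8: F2 acks idx 2 -> match: F0=4 F1=4 F2=2; commitIndex=4

Answer: 4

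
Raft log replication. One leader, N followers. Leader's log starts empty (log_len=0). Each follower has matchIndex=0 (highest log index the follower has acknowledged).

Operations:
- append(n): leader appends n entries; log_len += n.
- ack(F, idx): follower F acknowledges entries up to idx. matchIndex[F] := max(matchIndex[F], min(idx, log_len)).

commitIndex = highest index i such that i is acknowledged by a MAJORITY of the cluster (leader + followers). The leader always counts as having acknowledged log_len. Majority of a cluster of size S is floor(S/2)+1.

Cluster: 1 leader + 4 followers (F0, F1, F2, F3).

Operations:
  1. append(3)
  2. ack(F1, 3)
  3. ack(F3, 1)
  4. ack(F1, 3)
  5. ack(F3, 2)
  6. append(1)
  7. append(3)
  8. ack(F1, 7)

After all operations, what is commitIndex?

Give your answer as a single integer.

Answer: 2

Derivation:
Op 1: append 3 -> log_len=3
Op 2: F1 acks idx 3 -> match: F0=0 F1=3 F2=0 F3=0; commitIndex=0
Op 3: F3 acks idx 1 -> match: F0=0 F1=3 F2=0 F3=1; commitIndex=1
Op 4: F1 acks idx 3 -> match: F0=0 F1=3 F2=0 F3=1; commitIndex=1
Op 5: F3 acks idx 2 -> match: F0=0 F1=3 F2=0 F3=2; commitIndex=2
Op 6: append 1 -> log_len=4
Op 7: append 3 -> log_len=7
Op 8: F1 acks idx 7 -> match: F0=0 F1=7 F2=0 F3=2; commitIndex=2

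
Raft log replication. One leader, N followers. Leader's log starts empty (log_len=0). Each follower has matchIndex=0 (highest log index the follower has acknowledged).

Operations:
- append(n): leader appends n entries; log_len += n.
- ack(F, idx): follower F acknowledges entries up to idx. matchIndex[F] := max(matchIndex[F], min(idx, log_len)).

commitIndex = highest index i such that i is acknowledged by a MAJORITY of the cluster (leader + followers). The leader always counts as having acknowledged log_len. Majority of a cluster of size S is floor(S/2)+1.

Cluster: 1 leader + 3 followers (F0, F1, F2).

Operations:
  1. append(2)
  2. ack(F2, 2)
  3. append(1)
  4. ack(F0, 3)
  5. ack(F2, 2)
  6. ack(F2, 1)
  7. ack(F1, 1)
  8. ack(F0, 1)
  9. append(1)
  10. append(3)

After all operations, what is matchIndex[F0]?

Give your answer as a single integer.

Op 1: append 2 -> log_len=2
Op 2: F2 acks idx 2 -> match: F0=0 F1=0 F2=2; commitIndex=0
Op 3: append 1 -> log_len=3
Op 4: F0 acks idx 3 -> match: F0=3 F1=0 F2=2; commitIndex=2
Op 5: F2 acks idx 2 -> match: F0=3 F1=0 F2=2; commitIndex=2
Op 6: F2 acks idx 1 -> match: F0=3 F1=0 F2=2; commitIndex=2
Op 7: F1 acks idx 1 -> match: F0=3 F1=1 F2=2; commitIndex=2
Op 8: F0 acks idx 1 -> match: F0=3 F1=1 F2=2; commitIndex=2
Op 9: append 1 -> log_len=4
Op 10: append 3 -> log_len=7

Answer: 3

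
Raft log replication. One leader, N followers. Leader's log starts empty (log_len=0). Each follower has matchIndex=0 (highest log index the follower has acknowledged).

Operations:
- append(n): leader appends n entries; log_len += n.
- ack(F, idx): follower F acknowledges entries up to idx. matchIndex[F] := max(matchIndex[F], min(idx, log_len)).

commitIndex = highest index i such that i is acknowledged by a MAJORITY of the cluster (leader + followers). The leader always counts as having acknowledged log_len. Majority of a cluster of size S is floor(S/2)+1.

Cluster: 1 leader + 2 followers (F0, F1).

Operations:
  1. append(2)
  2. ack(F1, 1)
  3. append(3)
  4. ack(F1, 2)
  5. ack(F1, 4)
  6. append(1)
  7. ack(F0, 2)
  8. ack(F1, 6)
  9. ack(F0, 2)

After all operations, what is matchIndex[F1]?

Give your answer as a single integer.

Op 1: append 2 -> log_len=2
Op 2: F1 acks idx 1 -> match: F0=0 F1=1; commitIndex=1
Op 3: append 3 -> log_len=5
Op 4: F1 acks idx 2 -> match: F0=0 F1=2; commitIndex=2
Op 5: F1 acks idx 4 -> match: F0=0 F1=4; commitIndex=4
Op 6: append 1 -> log_len=6
Op 7: F0 acks idx 2 -> match: F0=2 F1=4; commitIndex=4
Op 8: F1 acks idx 6 -> match: F0=2 F1=6; commitIndex=6
Op 9: F0 acks idx 2 -> match: F0=2 F1=6; commitIndex=6

Answer: 6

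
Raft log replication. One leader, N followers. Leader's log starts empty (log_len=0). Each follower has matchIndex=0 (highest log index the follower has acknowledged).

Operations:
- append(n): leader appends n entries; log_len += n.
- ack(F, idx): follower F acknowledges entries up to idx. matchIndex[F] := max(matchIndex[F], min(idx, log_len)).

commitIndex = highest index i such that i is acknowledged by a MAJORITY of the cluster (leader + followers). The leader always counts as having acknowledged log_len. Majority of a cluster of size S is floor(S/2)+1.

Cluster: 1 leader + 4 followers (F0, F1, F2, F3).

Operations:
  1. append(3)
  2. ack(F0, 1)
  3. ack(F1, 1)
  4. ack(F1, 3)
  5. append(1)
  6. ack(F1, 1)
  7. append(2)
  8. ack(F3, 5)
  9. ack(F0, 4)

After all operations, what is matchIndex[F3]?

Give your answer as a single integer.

Answer: 5

Derivation:
Op 1: append 3 -> log_len=3
Op 2: F0 acks idx 1 -> match: F0=1 F1=0 F2=0 F3=0; commitIndex=0
Op 3: F1 acks idx 1 -> match: F0=1 F1=1 F2=0 F3=0; commitIndex=1
Op 4: F1 acks idx 3 -> match: F0=1 F1=3 F2=0 F3=0; commitIndex=1
Op 5: append 1 -> log_len=4
Op 6: F1 acks idx 1 -> match: F0=1 F1=3 F2=0 F3=0; commitIndex=1
Op 7: append 2 -> log_len=6
Op 8: F3 acks idx 5 -> match: F0=1 F1=3 F2=0 F3=5; commitIndex=3
Op 9: F0 acks idx 4 -> match: F0=4 F1=3 F2=0 F3=5; commitIndex=4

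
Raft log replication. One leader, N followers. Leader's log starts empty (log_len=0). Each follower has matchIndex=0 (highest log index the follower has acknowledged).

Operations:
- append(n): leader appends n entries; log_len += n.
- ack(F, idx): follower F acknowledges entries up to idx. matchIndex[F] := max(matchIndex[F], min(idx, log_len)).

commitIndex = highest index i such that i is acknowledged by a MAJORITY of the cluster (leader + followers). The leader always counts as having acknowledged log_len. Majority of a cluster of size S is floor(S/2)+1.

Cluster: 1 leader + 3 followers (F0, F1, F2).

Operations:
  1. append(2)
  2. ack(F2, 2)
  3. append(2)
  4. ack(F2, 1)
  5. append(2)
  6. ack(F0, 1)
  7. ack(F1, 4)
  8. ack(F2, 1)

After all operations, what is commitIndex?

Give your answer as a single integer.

Op 1: append 2 -> log_len=2
Op 2: F2 acks idx 2 -> match: F0=0 F1=0 F2=2; commitIndex=0
Op 3: append 2 -> log_len=4
Op 4: F2 acks idx 1 -> match: F0=0 F1=0 F2=2; commitIndex=0
Op 5: append 2 -> log_len=6
Op 6: F0 acks idx 1 -> match: F0=1 F1=0 F2=2; commitIndex=1
Op 7: F1 acks idx 4 -> match: F0=1 F1=4 F2=2; commitIndex=2
Op 8: F2 acks idx 1 -> match: F0=1 F1=4 F2=2; commitIndex=2

Answer: 2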